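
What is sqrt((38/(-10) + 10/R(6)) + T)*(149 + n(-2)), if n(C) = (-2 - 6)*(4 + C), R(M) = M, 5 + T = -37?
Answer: 133*I*sqrt(9930)/15 ≈ 883.56*I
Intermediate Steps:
T = -42 (T = -5 - 37 = -42)
n(C) = -32 - 8*C (n(C) = -8*(4 + C) = -32 - 8*C)
sqrt((38/(-10) + 10/R(6)) + T)*(149 + n(-2)) = sqrt((38/(-10) + 10/6) - 42)*(149 + (-32 - 8*(-2))) = sqrt((38*(-1/10) + 10*(1/6)) - 42)*(149 + (-32 + 16)) = sqrt((-19/5 + 5/3) - 42)*(149 - 16) = sqrt(-32/15 - 42)*133 = sqrt(-662/15)*133 = (I*sqrt(9930)/15)*133 = 133*I*sqrt(9930)/15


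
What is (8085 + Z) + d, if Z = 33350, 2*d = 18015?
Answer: 100885/2 ≈ 50443.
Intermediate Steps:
d = 18015/2 (d = (1/2)*18015 = 18015/2 ≈ 9007.5)
(8085 + Z) + d = (8085 + 33350) + 18015/2 = 41435 + 18015/2 = 100885/2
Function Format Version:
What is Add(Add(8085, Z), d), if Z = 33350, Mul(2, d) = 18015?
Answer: Rational(100885, 2) ≈ 50443.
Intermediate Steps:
d = Rational(18015, 2) (d = Mul(Rational(1, 2), 18015) = Rational(18015, 2) ≈ 9007.5)
Add(Add(8085, Z), d) = Add(Add(8085, 33350), Rational(18015, 2)) = Add(41435, Rational(18015, 2)) = Rational(100885, 2)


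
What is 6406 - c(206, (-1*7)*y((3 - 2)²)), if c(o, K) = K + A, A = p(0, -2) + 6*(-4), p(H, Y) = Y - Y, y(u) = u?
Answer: 6437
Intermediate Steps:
p(H, Y) = 0
A = -24 (A = 0 + 6*(-4) = 0 - 24 = -24)
c(o, K) = -24 + K (c(o, K) = K - 24 = -24 + K)
6406 - c(206, (-1*7)*y((3 - 2)²)) = 6406 - (-24 + (-1*7)*(3 - 2)²) = 6406 - (-24 - 7*1²) = 6406 - (-24 - 7*1) = 6406 - (-24 - 7) = 6406 - 1*(-31) = 6406 + 31 = 6437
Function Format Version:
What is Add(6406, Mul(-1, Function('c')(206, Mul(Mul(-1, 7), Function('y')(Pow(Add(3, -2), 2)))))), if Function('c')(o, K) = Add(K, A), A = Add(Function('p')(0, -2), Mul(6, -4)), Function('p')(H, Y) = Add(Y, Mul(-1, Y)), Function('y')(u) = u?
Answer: 6437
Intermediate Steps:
Function('p')(H, Y) = 0
A = -24 (A = Add(0, Mul(6, -4)) = Add(0, -24) = -24)
Function('c')(o, K) = Add(-24, K) (Function('c')(o, K) = Add(K, -24) = Add(-24, K))
Add(6406, Mul(-1, Function('c')(206, Mul(Mul(-1, 7), Function('y')(Pow(Add(3, -2), 2)))))) = Add(6406, Mul(-1, Add(-24, Mul(Mul(-1, 7), Pow(Add(3, -2), 2))))) = Add(6406, Mul(-1, Add(-24, Mul(-7, Pow(1, 2))))) = Add(6406, Mul(-1, Add(-24, Mul(-7, 1)))) = Add(6406, Mul(-1, Add(-24, -7))) = Add(6406, Mul(-1, -31)) = Add(6406, 31) = 6437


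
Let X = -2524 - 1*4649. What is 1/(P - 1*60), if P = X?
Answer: -1/7233 ≈ -0.00013826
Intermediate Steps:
X = -7173 (X = -2524 - 4649 = -7173)
P = -7173
1/(P - 1*60) = 1/(-7173 - 1*60) = 1/(-7173 - 60) = 1/(-7233) = -1/7233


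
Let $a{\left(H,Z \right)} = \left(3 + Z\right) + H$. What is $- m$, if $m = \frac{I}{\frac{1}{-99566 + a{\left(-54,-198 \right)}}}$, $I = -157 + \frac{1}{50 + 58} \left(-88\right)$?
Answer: $- \frac{425311715}{27} \approx -1.5752 \cdot 10^{7}$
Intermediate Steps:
$a{\left(H,Z \right)} = 3 + H + Z$
$I = - \frac{4261}{27}$ ($I = -157 + \frac{1}{108} \left(-88\right) = -157 - \frac{22}{27} = - \frac{4261}{27} \approx -157.81$)
$m = \frac{425311715}{27}$ ($m = - \frac{4261}{27 \frac{1}{-99566 - 249}} = - \frac{4261}{27 \frac{1}{-99815}} = - \frac{4261}{27 \left(- \frac{1}{99815}\right)} = \left(- \frac{4261}{27}\right) \left(-99815\right) = \frac{425311715}{27} \approx 1.5752 \cdot 10^{7}$)
$- m = \left(-1\right) \frac{425311715}{27} = - \frac{425311715}{27}$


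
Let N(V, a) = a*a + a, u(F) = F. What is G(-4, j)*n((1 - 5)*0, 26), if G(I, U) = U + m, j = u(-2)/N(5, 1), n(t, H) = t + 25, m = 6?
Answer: 125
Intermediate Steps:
N(V, a) = a + a**2 (N(V, a) = a**2 + a = a + a**2)
n(t, H) = 25 + t
j = -1 (j = -2/(1 + 1) = -2/(1*2) = -2/2 = -2*1/2 = -1)
G(I, U) = 6 + U (G(I, U) = U + 6 = 6 + U)
G(-4, j)*n((1 - 5)*0, 26) = (6 - 1)*(25 + (1 - 5)*0) = 5*(25 - 4*0) = 5*(25 + 0) = 5*25 = 125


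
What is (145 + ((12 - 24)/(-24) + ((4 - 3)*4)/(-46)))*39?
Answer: 260871/46 ≈ 5671.1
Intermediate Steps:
(145 + ((12 - 24)/(-24) + ((4 - 3)*4)/(-46)))*39 = (145 + (-12*(-1/24) + (1*4)*(-1/46)))*39 = (145 + (1/2 + 4*(-1/46)))*39 = (145 + (1/2 - 2/23))*39 = (145 + 19/46)*39 = (6689/46)*39 = 260871/46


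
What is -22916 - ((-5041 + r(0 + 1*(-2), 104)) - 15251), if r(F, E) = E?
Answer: -2728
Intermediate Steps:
-22916 - ((-5041 + r(0 + 1*(-2), 104)) - 15251) = -22916 - ((-5041 + 104) - 15251) = -22916 - (-4937 - 15251) = -22916 - 1*(-20188) = -22916 + 20188 = -2728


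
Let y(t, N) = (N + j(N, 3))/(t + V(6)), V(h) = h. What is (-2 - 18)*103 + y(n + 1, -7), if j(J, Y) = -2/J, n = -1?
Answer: -86567/42 ≈ -2061.1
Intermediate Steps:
y(t, N) = (N - 2/N)/(6 + t) (y(t, N) = (N - 2/N)/(t + 6) = (N - 2/N)/(6 + t))
(-2 - 18)*103 + y(n + 1, -7) = (-2 - 18)*103 + (-2 + (-7)²)/((-7)*(6 + (-1 + 1))) = -20*103 - (-2 + 49)/(7*(6 + 0)) = -2060 - ⅐*47/6 = -2060 - ⅐*⅙*47 = -2060 - 47/42 = -86567/42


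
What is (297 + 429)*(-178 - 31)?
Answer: -151734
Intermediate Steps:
(297 + 429)*(-178 - 31) = 726*(-209) = -151734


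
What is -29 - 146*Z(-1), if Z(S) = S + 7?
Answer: -905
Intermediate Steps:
Z(S) = 7 + S
-29 - 146*Z(-1) = -29 - 146*(7 - 1) = -29 - 146*6 = -29 - 876 = -905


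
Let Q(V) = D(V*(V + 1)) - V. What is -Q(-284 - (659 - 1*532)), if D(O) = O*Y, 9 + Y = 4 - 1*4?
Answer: 1516179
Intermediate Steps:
Y = -9 (Y = -9 + (4 - 1*4) = -9 + (4 - 4) = -9 + 0 = -9)
D(O) = -9*O (D(O) = O*(-9) = -9*O)
Q(V) = -V - 9*V*(1 + V) (Q(V) = -9*V*(V + 1) - V = -9*V*(1 + V) - V = -V - 9*V*(1 + V))
-Q(-284 - (659 - 1*532)) = -(-284 - (659 - 1*532))*(-10 - 9*(-284 - (659 - 1*532))) = -(-284 - (659 - 532))*(-10 - 9*(-284 - (659 - 532))) = -(-284 - 1*127)*(-10 - 9*(-284 - 1*127)) = -(-284 - 127)*(-10 - 9*(-284 - 127)) = -(-411)*(-10 - 9*(-411)) = -(-411)*(-10 + 3699) = -(-411)*3689 = -1*(-1516179) = 1516179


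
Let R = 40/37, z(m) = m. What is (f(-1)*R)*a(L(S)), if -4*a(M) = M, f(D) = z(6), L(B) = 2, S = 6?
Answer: -120/37 ≈ -3.2432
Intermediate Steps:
f(D) = 6
a(M) = -M/4
R = 40/37 (R = 40*(1/37) = 40/37 ≈ 1.0811)
(f(-1)*R)*a(L(S)) = (6*(40/37))*(-1/4*2) = (240/37)*(-1/2) = -120/37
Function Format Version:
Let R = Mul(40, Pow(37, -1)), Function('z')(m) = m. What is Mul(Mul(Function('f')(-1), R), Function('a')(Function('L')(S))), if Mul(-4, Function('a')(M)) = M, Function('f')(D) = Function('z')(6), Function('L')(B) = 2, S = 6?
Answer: Rational(-120, 37) ≈ -3.2432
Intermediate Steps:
Function('f')(D) = 6
Function('a')(M) = Mul(Rational(-1, 4), M)
R = Rational(40, 37) (R = Mul(40, Rational(1, 37)) = Rational(40, 37) ≈ 1.0811)
Mul(Mul(Function('f')(-1), R), Function('a')(Function('L')(S))) = Mul(Mul(6, Rational(40, 37)), Mul(Rational(-1, 4), 2)) = Mul(Rational(240, 37), Rational(-1, 2)) = Rational(-120, 37)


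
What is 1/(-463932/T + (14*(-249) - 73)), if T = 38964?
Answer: -3247/11594734 ≈ -0.00028004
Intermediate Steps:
1/(-463932/T + (14*(-249) - 73)) = 1/(-463932/38964 + (14*(-249) - 73)) = 1/(-463932*1/38964 + (-3486 - 73)) = 1/(-38661/3247 - 3559) = 1/(-11594734/3247) = -3247/11594734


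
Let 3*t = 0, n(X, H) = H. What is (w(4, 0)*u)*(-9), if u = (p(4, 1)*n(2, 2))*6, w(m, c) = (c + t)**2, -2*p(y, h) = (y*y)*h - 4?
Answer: 0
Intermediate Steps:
p(y, h) = 2 - h*y**2/2 (p(y, h) = -((y*y)*h - 4)/2 = -(y**2*h - 4)/2 = -(h*y**2 - 4)/2 = -(-4 + h*y**2)/2 = 2 - h*y**2/2)
t = 0 (t = (1/3)*0 = 0)
w(m, c) = c**2 (w(m, c) = (c + 0)**2 = c**2)
u = -72 (u = ((2 - 1/2*1*4**2)*2)*6 = ((2 - 1/2*1*16)*2)*6 = ((2 - 8)*2)*6 = -6*2*6 = -12*6 = -72)
(w(4, 0)*u)*(-9) = (0**2*(-72))*(-9) = (0*(-72))*(-9) = 0*(-9) = 0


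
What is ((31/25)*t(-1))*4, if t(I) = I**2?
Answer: 124/25 ≈ 4.9600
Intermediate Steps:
((31/25)*t(-1))*4 = ((31/25)*(-1)**2)*4 = ((31*(1/25))*1)*4 = ((31/25)*1)*4 = (31/25)*4 = 124/25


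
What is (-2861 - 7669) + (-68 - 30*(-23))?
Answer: -9908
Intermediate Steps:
(-2861 - 7669) + (-68 - 30*(-23)) = -10530 + (-68 + 690) = -10530 + 622 = -9908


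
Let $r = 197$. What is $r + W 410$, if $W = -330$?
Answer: $-135103$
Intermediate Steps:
$r + W 410 = 197 - 135300 = -135103$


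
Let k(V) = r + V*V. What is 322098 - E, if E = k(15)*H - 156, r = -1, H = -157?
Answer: 357422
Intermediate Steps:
k(V) = -1 + V² (k(V) = -1 + V*V = -1 + V²)
E = -35324 (E = (-1 + 15²)*(-157) - 156 = (-1 + 225)*(-157) - 156 = 224*(-157) - 156 = -35168 - 156 = -35324)
322098 - E = 322098 - 1*(-35324) = 322098 + 35324 = 357422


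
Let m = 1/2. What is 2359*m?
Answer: 2359/2 ≈ 1179.5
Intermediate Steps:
m = ½ ≈ 0.50000
2359*m = 2359*(½) = 2359/2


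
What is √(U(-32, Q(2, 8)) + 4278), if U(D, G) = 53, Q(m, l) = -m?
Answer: √4331 ≈ 65.810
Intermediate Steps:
√(U(-32, Q(2, 8)) + 4278) = √(53 + 4278) = √4331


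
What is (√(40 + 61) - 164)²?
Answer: (164 - √101)² ≈ 23701.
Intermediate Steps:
(√(40 + 61) - 164)² = (√101 - 164)² = (-164 + √101)²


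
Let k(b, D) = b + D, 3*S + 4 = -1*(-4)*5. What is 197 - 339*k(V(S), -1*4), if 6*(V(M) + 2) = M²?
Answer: 5615/9 ≈ 623.89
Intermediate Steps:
S = 16/3 (S = -4/3 + (-1*(-4)*5)/3 = -4/3 + (4*5)/3 = -4/3 + (⅓)*20 = -4/3 + 20/3 = 16/3 ≈ 5.3333)
V(M) = -2 + M²/6
k(b, D) = D + b
197 - 339*k(V(S), -1*4) = 197 - 339*(-1*4 + (-2 + (16/3)²/6)) = 197 - 339*(-4 + (-2 + (⅙)*(256/9))) = 197 - 339*(-4 + (-2 + 128/27)) = 197 - 339*(-4 + 74/27) = 197 - 339*(-34/27) = 197 + 3842/9 = 5615/9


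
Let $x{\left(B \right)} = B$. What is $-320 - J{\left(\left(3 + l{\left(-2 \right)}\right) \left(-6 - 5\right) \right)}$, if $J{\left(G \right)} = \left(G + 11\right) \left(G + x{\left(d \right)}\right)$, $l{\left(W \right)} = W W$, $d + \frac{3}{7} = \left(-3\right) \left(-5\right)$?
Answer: $- \frac{31082}{7} \approx -4440.3$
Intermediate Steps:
$d = \frac{102}{7}$ ($d = - \frac{3}{7} - -15 = - \frac{3}{7} + 15 = \frac{102}{7} \approx 14.571$)
$l{\left(W \right)} = W^{2}$
$J{\left(G \right)} = \left(11 + G\right) \left(\frac{102}{7} + G\right)$ ($J{\left(G \right)} = \left(G + 11\right) \left(G + \frac{102}{7}\right) = \left(11 + G\right) \left(\frac{102}{7} + G\right)$)
$-320 - J{\left(\left(3 + l{\left(-2 \right)}\right) \left(-6 - 5\right) \right)} = -320 - \left(\frac{1122}{7} + \left(\left(3 + \left(-2\right)^{2}\right) \left(-6 - 5\right)\right)^{2} + \frac{179 \left(3 + \left(-2\right)^{2}\right) \left(-6 - 5\right)}{7}\right) = -320 - \left(\frac{1122}{7} + \left(\left(3 + 4\right) \left(-11\right)\right)^{2} + \frac{179 \left(3 + 4\right) \left(-11\right)}{7}\right) = -320 - \left(\frac{1122}{7} + \left(7 \left(-11\right)\right)^{2} + \frac{179 \cdot 7 \left(-11\right)}{7}\right) = -320 - \left(\frac{1122}{7} + \left(-77\right)^{2} + \frac{179}{7} \left(-77\right)\right) = -320 - \left(\frac{1122}{7} + 5929 - 1969\right) = -320 - \frac{28842}{7} = - \frac{31082}{7}$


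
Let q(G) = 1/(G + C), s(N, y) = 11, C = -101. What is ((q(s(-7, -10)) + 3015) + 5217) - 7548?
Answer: 61559/90 ≈ 683.99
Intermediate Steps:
q(G) = 1/(-101 + G) (q(G) = 1/(G - 101) = 1/(-101 + G))
((q(s(-7, -10)) + 3015) + 5217) - 7548 = ((1/(-101 + 11) + 3015) + 5217) - 7548 = ((1/(-90) + 3015) + 5217) - 7548 = ((-1/90 + 3015) + 5217) - 7548 = (271349/90 + 5217) - 7548 = 740879/90 - 7548 = 61559/90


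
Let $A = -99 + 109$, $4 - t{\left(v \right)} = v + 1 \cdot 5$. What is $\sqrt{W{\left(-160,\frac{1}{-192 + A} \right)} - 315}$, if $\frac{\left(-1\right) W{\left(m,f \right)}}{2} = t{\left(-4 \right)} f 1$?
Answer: $\frac{i \sqrt{2608242}}{91} \approx 17.747 i$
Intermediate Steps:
$t{\left(v \right)} = -1 - v$ ($t{\left(v \right)} = 4 - \left(v + 1 \cdot 5\right) = 4 - \left(v + 5\right) = 4 - \left(5 + v\right) = -1 - v$)
$A = 10$
$W{\left(m,f \right)} = - 6 f$ ($W{\left(m,f \right)} = - 2 \left(-1 - -4\right) f 1 = - 2 \left(-1 + 4\right) f 1 = - 2 \cdot 3 f 1 = - 2 \cdot 3 f = - 6 f$)
$\sqrt{W{\left(-160,\frac{1}{-192 + A} \right)} - 315} = \sqrt{- \frac{6}{-192 + 10} - 315} = \sqrt{- \frac{6}{-182} - 315} = \sqrt{\left(-6\right) \left(- \frac{1}{182}\right) - 315} = \sqrt{\frac{3}{91} - 315} = \sqrt{- \frac{28662}{91}} = \frac{i \sqrt{2608242}}{91}$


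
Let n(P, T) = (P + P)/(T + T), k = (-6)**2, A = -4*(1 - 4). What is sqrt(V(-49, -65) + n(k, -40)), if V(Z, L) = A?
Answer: sqrt(1110)/10 ≈ 3.3317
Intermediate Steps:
A = 12 (A = -4*(-3) = 12)
V(Z, L) = 12
k = 36
n(P, T) = P/T (n(P, T) = (2*P)/((2*T)) = (2*P)*(1/(2*T)) = P/T)
sqrt(V(-49, -65) + n(k, -40)) = sqrt(12 + 36/(-40)) = sqrt(12 + 36*(-1/40)) = sqrt(12 - 9/10) = sqrt(111/10) = sqrt(1110)/10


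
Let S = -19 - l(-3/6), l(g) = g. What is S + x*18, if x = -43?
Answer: -1585/2 ≈ -792.50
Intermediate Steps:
S = -37/2 (S = -19 - (-3)/6 = -19 - 1*(-½) = -19 + ½ = -37/2 ≈ -18.500)
S + x*18 = -37/2 - 43*18 = -37/2 - 774 = -1585/2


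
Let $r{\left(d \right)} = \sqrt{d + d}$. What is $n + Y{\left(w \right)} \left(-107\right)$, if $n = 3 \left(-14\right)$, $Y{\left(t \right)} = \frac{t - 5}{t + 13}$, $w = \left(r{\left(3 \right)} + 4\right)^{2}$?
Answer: $- \frac{57899}{841} - \frac{15408 \sqrt{6}}{841} \approx -113.72$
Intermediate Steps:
$r{\left(d \right)} = \sqrt{2} \sqrt{d}$ ($r{\left(d \right)} = \sqrt{2 d} = \sqrt{2} \sqrt{d}$)
$w = \left(4 + \sqrt{6}\right)^{2}$ ($w = \left(\sqrt{2} \sqrt{3} + 4\right)^{2} = \left(\sqrt{6} + 4\right)^{2} = \left(4 + \sqrt{6}\right)^{2} \approx 41.596$)
$Y{\left(t \right)} = \frac{-5 + t}{13 + t}$
$n = -42$
$n + Y{\left(w \right)} \left(-107\right) = -42 + \frac{-5 + \left(4 + \sqrt{6}\right)^{2}}{13 + \left(4 + \sqrt{6}\right)^{2}} \left(-107\right) = -42 - \frac{107 \left(-5 + \left(4 + \sqrt{6}\right)^{2}\right)}{13 + \left(4 + \sqrt{6}\right)^{2}}$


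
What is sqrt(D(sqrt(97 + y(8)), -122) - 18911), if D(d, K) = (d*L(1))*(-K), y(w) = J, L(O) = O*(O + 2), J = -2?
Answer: sqrt(-18911 + 366*sqrt(95)) ≈ 123.87*I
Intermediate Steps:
L(O) = O*(2 + O)
y(w) = -2
D(d, K) = -3*K*d (D(d, K) = (d*(1*(2 + 1)))*(-K) = (d*(1*3))*(-K) = (d*3)*(-K) = (3*d)*(-K) = -3*K*d)
sqrt(D(sqrt(97 + y(8)), -122) - 18911) = sqrt(-3*(-122)*sqrt(97 - 2) - 18911) = sqrt(-3*(-122)*sqrt(95) - 18911) = sqrt(366*sqrt(95) - 18911) = sqrt(-18911 + 366*sqrt(95))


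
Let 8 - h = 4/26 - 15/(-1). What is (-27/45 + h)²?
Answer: 254016/4225 ≈ 60.122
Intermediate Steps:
h = -93/13 (h = 8 - (4/26 - 15/(-1)) = 8 - (4*(1/26) - 15*(-1)) = 8 - (2/13 + 15) = 8 - 1*197/13 = 8 - 197/13 = -93/13 ≈ -7.1538)
(-27/45 + h)² = (-27/45 - 93/13)² = (-27*1/45 - 93/13)² = (-⅗ - 93/13)² = (-504/65)² = 254016/4225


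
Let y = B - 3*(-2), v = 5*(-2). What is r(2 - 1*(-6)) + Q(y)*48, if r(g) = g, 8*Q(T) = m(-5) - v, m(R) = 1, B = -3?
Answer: 74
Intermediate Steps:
v = -10
y = 3 (y = -3 - 3*(-2) = -3 + 6 = 3)
Q(T) = 11/8 (Q(T) = (1 - 1*(-10))/8 = (1 + 10)/8 = (⅛)*11 = 11/8)
r(2 - 1*(-6)) + Q(y)*48 = (2 - 1*(-6)) + (11/8)*48 = (2 + 6) + 66 = 8 + 66 = 74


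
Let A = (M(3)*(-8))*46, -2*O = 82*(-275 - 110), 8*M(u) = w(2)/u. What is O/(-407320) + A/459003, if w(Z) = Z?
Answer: -4354712101/112176661176 ≈ -0.038820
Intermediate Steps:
M(u) = 1/(4*u) (M(u) = (2/u)/8 = 1/(4*u))
O = 15785 (O = -41*(-275 - 110) = -41*(-385) = -1/2*(-31570) = 15785)
A = -92/3 (A = (((1/4)/3)*(-8))*46 = (((1/4)*(1/3))*(-8))*46 = ((1/12)*(-8))*46 = -2/3*46 = -92/3 ≈ -30.667)
O/(-407320) + A/459003 = 15785/(-407320) - 92/3/459003 = 15785*(-1/407320) - 92/3*1/459003 = -3157/81464 - 92/1377009 = -4354712101/112176661176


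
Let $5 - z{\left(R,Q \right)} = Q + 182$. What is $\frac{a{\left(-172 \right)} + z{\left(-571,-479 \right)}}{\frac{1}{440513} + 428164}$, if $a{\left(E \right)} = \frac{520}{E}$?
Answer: $\frac{5663235128}{8110307749719} \approx 0.00069828$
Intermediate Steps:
$z{\left(R,Q \right)} = -177 - Q$ ($z{\left(R,Q \right)} = 5 - \left(Q + 182\right) = 5 - \left(182 + Q\right) = -177 - Q$)
$\frac{a{\left(-172 \right)} + z{\left(-571,-479 \right)}}{\frac{1}{440513} + 428164} = \frac{\frac{520}{-172} - -302}{\frac{1}{440513} + 428164} = \frac{520 \left(- \frac{1}{172}\right) + \left(-177 + 479\right)}{\frac{1}{440513} + 428164} = \frac{- \frac{130}{43} + 302}{\frac{188611808133}{440513}} = \frac{12856}{43} \cdot \frac{440513}{188611808133} = \frac{5663235128}{8110307749719}$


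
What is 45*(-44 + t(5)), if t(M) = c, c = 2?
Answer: -1890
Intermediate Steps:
t(M) = 2
45*(-44 + t(5)) = 45*(-44 + 2) = 45*(-42) = -1890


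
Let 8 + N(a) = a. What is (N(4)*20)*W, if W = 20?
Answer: -1600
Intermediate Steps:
N(a) = -8 + a
(N(4)*20)*W = ((-8 + 4)*20)*20 = -4*20*20 = -80*20 = -1600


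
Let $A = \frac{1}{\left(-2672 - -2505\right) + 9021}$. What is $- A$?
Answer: $- \frac{1}{8854} \approx -0.00011294$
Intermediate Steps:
$A = \frac{1}{8854}$ ($A = \frac{1}{\left(-2672 + 2505\right) + 9021} = \frac{1}{-167 + 9021} = \frac{1}{8854} \approx 0.00011294$)
$- A = \left(-1\right) \frac{1}{8854} = - \frac{1}{8854}$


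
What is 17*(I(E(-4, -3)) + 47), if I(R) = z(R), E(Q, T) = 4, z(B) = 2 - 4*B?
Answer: 561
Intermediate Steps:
I(R) = 2 - 4*R
17*(I(E(-4, -3)) + 47) = 17*((2 - 4*4) + 47) = 17*((2 - 16) + 47) = 17*(-14 + 47) = 17*33 = 561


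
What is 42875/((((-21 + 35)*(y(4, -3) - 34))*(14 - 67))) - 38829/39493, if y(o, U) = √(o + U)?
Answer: 106070783/138146514 ≈ 0.76781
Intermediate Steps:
y(o, U) = √(U + o)
42875/((((-21 + 35)*(y(4, -3) - 34))*(14 - 67))) - 38829/39493 = 42875/((((-21 + 35)*(√(-3 + 4) - 34))*(14 - 67))) - 38829/39493 = 42875/(((14*(√1 - 34))*(-53))) - 38829*1/39493 = 42875/(((14*(1 - 34))*(-53))) - 38829/39493 = 42875/(((14*(-33))*(-53))) - 38829/39493 = 42875/((-462*(-53))) - 38829/39493 = 42875/24486 - 38829/39493 = 42875*(1/24486) - 38829/39493 = 6125/3498 - 38829/39493 = 106070783/138146514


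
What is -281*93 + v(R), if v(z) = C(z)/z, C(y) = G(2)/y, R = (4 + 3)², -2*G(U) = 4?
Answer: -62745335/2401 ≈ -26133.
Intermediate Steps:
G(U) = -2 (G(U) = -½*4 = -2)
R = 49 (R = 7² = 49)
C(y) = -2/y
v(z) = -2/z² (v(z) = (-2/z)/z = -2/z²)
-281*93 + v(R) = -281*93 - 2/49² = -26133 - 2*1/2401 = -26133 - 2/2401 = -62745335/2401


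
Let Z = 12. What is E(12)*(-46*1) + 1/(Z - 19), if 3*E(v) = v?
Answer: -1289/7 ≈ -184.14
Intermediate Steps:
E(v) = v/3
E(12)*(-46*1) + 1/(Z - 19) = ((⅓)*12)*(-46*1) + 1/(12 - 19) = 4*(-46) + 1/(-7) = -184 + 1*(-⅐) = -184 - ⅐ = -1289/7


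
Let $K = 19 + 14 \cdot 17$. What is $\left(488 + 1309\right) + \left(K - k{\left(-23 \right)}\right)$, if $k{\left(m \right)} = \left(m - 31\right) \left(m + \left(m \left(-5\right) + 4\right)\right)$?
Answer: $7238$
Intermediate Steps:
$k{\left(m \right)} = \left(-31 + m\right) \left(4 - 4 m\right)$ ($k{\left(m \right)} = \left(-31 + m\right) \left(m - \left(-4 + 5 m\right)\right) = \left(-31 + m\right) \left(4 - 4 m\right)$)
$K = 257$ ($K = 19 + 238 = 257$)
$\left(488 + 1309\right) + \left(K - k{\left(-23 \right)}\right) = \left(488 + 1309\right) - \left(-381 - 2944 - 2116\right) = 1797 + \left(257 - \left(-124 - 2116 - 2944\right)\right) = 1797 + \left(257 - -5184\right) = 1797 + \left(257 + 5184\right) = 1797 + 5441 = 7238$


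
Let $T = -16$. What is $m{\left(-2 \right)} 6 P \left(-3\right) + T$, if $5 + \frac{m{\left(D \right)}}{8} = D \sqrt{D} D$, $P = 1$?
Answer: $704 - 576 i \sqrt{2} \approx 704.0 - 814.59 i$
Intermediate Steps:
$m{\left(D \right)} = -40 + 8 D^{\frac{5}{2}}$ ($m{\left(D \right)} = -40 + 8 D \sqrt{D} D = -40 + 8 D^{\frac{3}{2}} D = -40 + 8 D^{\frac{5}{2}}$)
$m{\left(-2 \right)} 6 P \left(-3\right) + T = \left(-40 + 8 \left(-2\right)^{\frac{5}{2}}\right) 6 \cdot 1 \left(-3\right) - 16 = \left(-40 + 8 \cdot 4 i \sqrt{2}\right) 6 \left(-3\right) - 16 = \left(-40 + 32 i \sqrt{2}\right) \left(-18\right) - 16 = \left(720 - 576 i \sqrt{2}\right) - 16 = 704 - 576 i \sqrt{2}$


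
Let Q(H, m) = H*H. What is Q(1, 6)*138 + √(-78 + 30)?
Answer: 138 + 4*I*√3 ≈ 138.0 + 6.9282*I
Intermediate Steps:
Q(H, m) = H²
Q(1, 6)*138 + √(-78 + 30) = 1²*138 + √(-78 + 30) = 1*138 + √(-48) = 138 + 4*I*√3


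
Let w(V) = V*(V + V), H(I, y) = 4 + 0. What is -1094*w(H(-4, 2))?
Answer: -35008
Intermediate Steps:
H(I, y) = 4
w(V) = 2*V² (w(V) = V*(2*V) = 2*V²)
-1094*w(H(-4, 2)) = -2188*4² = -2188*16 = -1094*32 = -35008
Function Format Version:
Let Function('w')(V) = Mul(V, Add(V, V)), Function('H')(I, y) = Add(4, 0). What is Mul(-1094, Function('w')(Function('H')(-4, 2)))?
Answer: -35008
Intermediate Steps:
Function('H')(I, y) = 4
Function('w')(V) = Mul(2, Pow(V, 2)) (Function('w')(V) = Mul(V, Mul(2, V)) = Mul(2, Pow(V, 2)))
Mul(-1094, Function('w')(Function('H')(-4, 2))) = Mul(-1094, Mul(2, Pow(4, 2))) = Mul(-1094, Mul(2, 16)) = Mul(-1094, 32) = -35008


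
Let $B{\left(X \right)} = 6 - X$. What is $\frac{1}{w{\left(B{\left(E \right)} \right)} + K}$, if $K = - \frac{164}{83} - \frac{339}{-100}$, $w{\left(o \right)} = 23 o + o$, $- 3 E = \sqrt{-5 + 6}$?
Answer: $\frac{8300}{1273337} \approx 0.0065183$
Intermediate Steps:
$E = - \frac{1}{3}$ ($E = - \frac{\sqrt{-5 + 6}}{3} = - \frac{\sqrt{1}}{3} = \left(- \frac{1}{3}\right) 1 = - \frac{1}{3} \approx -0.33333$)
$w{\left(o \right)} = 24 o$
$K = \frac{11737}{8300}$ ($K = \left(-164\right) \frac{1}{83} - - \frac{339}{100} = - \frac{164}{83} + \frac{339}{100} = \frac{11737}{8300} \approx 1.4141$)
$\frac{1}{w{\left(B{\left(E \right)} \right)} + K} = \frac{1}{24 \left(6 - - \frac{1}{3}\right) + \frac{11737}{8300}} = \frac{1}{24 \left(6 + \frac{1}{3}\right) + \frac{11737}{8300}} = \frac{1}{24 \cdot \frac{19}{3} + \frac{11737}{8300}} = \frac{1}{152 + \frac{11737}{8300}} = \frac{1}{\frac{1273337}{8300}} = \frac{8300}{1273337}$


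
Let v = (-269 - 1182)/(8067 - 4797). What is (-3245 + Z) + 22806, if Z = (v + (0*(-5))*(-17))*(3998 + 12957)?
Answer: 7872553/654 ≈ 12038.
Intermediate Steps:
v = -1451/3270 ≈ -0.44373
Z = -4920341/654 (Z = (-1451/3270 + (0*(-5))*(-17))*(3998 + 12957) = (-1451/3270 + 0*(-17))*16955 = (-1451/3270 + 0)*16955 = -1451/3270*16955 = -4920341/654 ≈ -7523.5)
(-3245 + Z) + 22806 = (-3245 - 4920341/654) + 22806 = -7042571/654 + 22806 = 7872553/654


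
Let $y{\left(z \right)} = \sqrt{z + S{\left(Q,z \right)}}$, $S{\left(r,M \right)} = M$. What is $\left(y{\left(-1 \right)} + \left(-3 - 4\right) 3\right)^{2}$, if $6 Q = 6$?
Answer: $\left(21 - i \sqrt{2}\right)^{2} \approx 439.0 - 59.397 i$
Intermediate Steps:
$Q = 1$ ($Q = \frac{1}{6} \cdot 6 = 1$)
$y{\left(z \right)} = \sqrt{2} \sqrt{z}$ ($y{\left(z \right)} = \sqrt{z + z} = \sqrt{2 z} = \sqrt{2} \sqrt{z}$)
$\left(y{\left(-1 \right)} + \left(-3 - 4\right) 3\right)^{2} = \left(\sqrt{2} \sqrt{-1} + \left(-3 - 4\right) 3\right)^{2} = \left(\sqrt{2} i - 21\right)^{2} = \left(i \sqrt{2} - 21\right)^{2} = \left(-21 + i \sqrt{2}\right)^{2}$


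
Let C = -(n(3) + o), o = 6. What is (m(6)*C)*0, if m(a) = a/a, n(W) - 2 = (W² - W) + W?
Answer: 0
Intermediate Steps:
n(W) = 2 + W² (n(W) = 2 + ((W² - W) + W) = 2 + W²)
m(a) = 1
C = -17 (C = -((2 + 3²) + 6) = -((2 + 9) + 6) = -(11 + 6) = -1*17 = -17)
(m(6)*C)*0 = (1*(-17))*0 = -17*0 = 0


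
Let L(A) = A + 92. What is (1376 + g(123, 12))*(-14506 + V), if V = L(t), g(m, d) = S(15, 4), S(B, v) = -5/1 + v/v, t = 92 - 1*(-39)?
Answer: -19596276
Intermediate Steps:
t = 131 (t = 92 + 39 = 131)
L(A) = 92 + A
S(B, v) = -4 (S(B, v) = -5*1 + 1 = -5 + 1 = -4)
g(m, d) = -4
V = 223 (V = 92 + 131 = 223)
(1376 + g(123, 12))*(-14506 + V) = (1376 - 4)*(-14506 + 223) = 1372*(-14283) = -19596276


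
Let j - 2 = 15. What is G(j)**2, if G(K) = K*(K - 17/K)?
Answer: 73984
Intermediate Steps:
j = 17 (j = 2 + 15 = 17)
G(j)**2 = (-17 + 17**2)**2 = (-17 + 289)**2 = 272**2 = 73984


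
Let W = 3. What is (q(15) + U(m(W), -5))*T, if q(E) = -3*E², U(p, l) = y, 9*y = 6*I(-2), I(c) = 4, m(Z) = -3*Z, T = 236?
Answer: -476012/3 ≈ -1.5867e+5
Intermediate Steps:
y = 8/3 (y = (6*4)/9 = (⅑)*24 = 8/3 ≈ 2.6667)
U(p, l) = 8/3
(q(15) + U(m(W), -5))*T = (-3*15² + 8/3)*236 = (-3*225 + 8/3)*236 = (-675 + 8/3)*236 = -2017/3*236 = -476012/3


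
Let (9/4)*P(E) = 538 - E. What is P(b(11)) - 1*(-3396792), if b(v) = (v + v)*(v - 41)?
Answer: 30575920/9 ≈ 3.3973e+6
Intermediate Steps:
b(v) = 2*v*(-41 + v) (b(v) = (2*v)*(-41 + v) = 2*v*(-41 + v))
P(E) = 2152/9 - 4*E/9 (P(E) = 4*(538 - E)/9 = 2152/9 - 4*E/9)
P(b(11)) - 1*(-3396792) = (2152/9 - 8*11*(-41 + 11)/9) - 1*(-3396792) = (2152/9 - 8*11*(-30)/9) + 3396792 = (2152/9 - 4/9*(-660)) + 3396792 = (2152/9 + 880/3) + 3396792 = 4792/9 + 3396792 = 30575920/9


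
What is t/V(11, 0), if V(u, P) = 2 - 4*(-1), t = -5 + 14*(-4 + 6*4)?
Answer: 275/6 ≈ 45.833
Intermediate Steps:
t = 275 (t = -5 + 14*(-4 + 24) = -5 + 14*20 = -5 + 280 = 275)
V(u, P) = 6 (V(u, P) = 2 + 4 = 6)
t/V(11, 0) = 275/6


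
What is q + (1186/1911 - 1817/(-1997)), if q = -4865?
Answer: -18560298226/3816267 ≈ -4863.5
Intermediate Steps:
q + (1186/1911 - 1817/(-1997)) = -4865 + (1186/1911 - 1817/(-1997)) = -4865 + (1186*(1/1911) - 1817*(-1/1997)) = -4865 + (1186/1911 + 1817/1997) = -4865 + 5840729/3816267 = -18560298226/3816267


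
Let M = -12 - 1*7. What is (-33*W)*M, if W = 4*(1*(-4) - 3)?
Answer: -17556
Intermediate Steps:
M = -19 (M = -12 - 7 = -19)
W = -28 (W = 4*(-4 - 3) = 4*(-7) = -28)
(-33*W)*M = -33*(-28)*(-19) = 924*(-19) = -17556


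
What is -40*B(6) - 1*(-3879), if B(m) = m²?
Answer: 2439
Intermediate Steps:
-40*B(6) - 1*(-3879) = -40*6² - 1*(-3879) = -40*36 + 3879 = -1440 + 3879 = 2439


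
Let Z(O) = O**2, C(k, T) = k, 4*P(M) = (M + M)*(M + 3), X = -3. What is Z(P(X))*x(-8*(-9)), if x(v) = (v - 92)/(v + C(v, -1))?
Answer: 0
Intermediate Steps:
P(M) = M*(3 + M)/2 (P(M) = ((M + M)*(M + 3))/4 = ((2*M)*(3 + M))/4 = (2*M*(3 + M))/4 = M*(3 + M)/2)
x(v) = (-92 + v)/(2*v) (x(v) = (v - 92)/(v + v) = (-92 + v)/((2*v)) = (-92 + v)*(1/(2*v)) = (-92 + v)/(2*v))
Z(P(X))*x(-8*(-9)) = ((1/2)*(-3)*(3 - 3))**2*((-92 - 8*(-9))/(2*((-8*(-9))))) = ((1/2)*(-3)*0)**2*((1/2)*(-92 + 72)/72) = 0**2*((1/2)*(1/72)*(-20)) = 0*(-5/36) = 0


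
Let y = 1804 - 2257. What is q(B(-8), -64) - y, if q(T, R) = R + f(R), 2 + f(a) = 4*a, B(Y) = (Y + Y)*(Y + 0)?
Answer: 131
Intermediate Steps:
B(Y) = 2*Y² (B(Y) = (2*Y)*Y = 2*Y²)
f(a) = -2 + 4*a
q(T, R) = -2 + 5*R (q(T, R) = R + (-2 + 4*R) = -2 + 5*R)
y = -453
q(B(-8), -64) - y = (-2 + 5*(-64)) - 1*(-453) = (-2 - 320) + 453 = -322 + 453 = 131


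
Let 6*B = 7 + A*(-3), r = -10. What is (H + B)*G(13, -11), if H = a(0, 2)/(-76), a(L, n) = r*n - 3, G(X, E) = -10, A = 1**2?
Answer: -1105/114 ≈ -9.6930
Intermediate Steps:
A = 1
a(L, n) = -3 - 10*n (a(L, n) = -10*n - 3 = -3 - 10*n)
H = 23/76 (H = (-3 - 10*2)/(-76) = (-3 - 20)*(-1/76) = -23*(-1/76) = 23/76 ≈ 0.30263)
B = 2/3 (B = (7 + 1*(-3))/6 = (7 - 3)/6 = (1/6)*4 = 2/3 ≈ 0.66667)
(H + B)*G(13, -11) = (23/76 + 2/3)*(-10) = (221/228)*(-10) = -1105/114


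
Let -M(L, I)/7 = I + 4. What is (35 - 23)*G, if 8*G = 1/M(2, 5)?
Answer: -1/42 ≈ -0.023810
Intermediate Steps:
M(L, I) = -28 - 7*I (M(L, I) = -7*(I + 4) = -7*(4 + I) = -28 - 7*I)
G = -1/504 (G = 1/(8*(-28 - 7*5)) = 1/(8*(-28 - 35)) = (⅛)/(-63) = (⅛)*(-1/63) = -1/504 ≈ -0.0019841)
(35 - 23)*G = (35 - 23)*(-1/504) = 12*(-1/504) = -1/42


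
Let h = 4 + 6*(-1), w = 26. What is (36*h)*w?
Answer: -1872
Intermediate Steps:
h = -2 (h = 4 - 6 = -2)
(36*h)*w = (36*(-2))*26 = -72*26 = -1872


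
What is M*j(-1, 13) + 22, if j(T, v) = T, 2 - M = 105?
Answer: 125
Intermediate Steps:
M = -103 (M = 2 - 1*105 = 2 - 105 = -103)
M*j(-1, 13) + 22 = -103*(-1) + 22 = 103 + 22 = 125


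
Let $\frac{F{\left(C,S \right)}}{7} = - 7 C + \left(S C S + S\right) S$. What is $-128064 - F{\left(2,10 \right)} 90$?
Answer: $-1442244$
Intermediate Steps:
$F{\left(C,S \right)} = - 49 C + 7 S \left(S + C S^{2}\right)$ ($F{\left(C,S \right)} = 7 \left(- 7 C + \left(S C S + S\right) S\right) = 7 \left(- 7 C + \left(C S S + S\right) S\right) = 7 \left(- 7 C + \left(C S^{2} + S\right) S\right) = 7 \left(- 7 C + \left(S + C S^{2}\right) S\right) = 7 \left(- 7 C + S \left(S + C S^{2}\right)\right) = - 49 C + 7 S \left(S + C S^{2}\right)$)
$-128064 - F{\left(2,10 \right)} 90 = -128064 - \left(\left(-49\right) 2 + 7 \cdot 10^{2} + 7 \cdot 2 \cdot 10^{3}\right) 90 = -128064 - \left(-98 + 7 \cdot 100 + 7 \cdot 2 \cdot 1000\right) 90 = -128064 - \left(-98 + 700 + 14000\right) 90 = -128064 - 14602 \cdot 90 = -128064 - 1314180 = -1442244$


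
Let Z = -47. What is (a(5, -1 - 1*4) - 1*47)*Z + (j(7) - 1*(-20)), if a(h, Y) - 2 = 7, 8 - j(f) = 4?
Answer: 1810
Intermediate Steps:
j(f) = 4 (j(f) = 8 - 1*4 = 8 - 4 = 4)
a(h, Y) = 9 (a(h, Y) = 2 + 7 = 9)
(a(5, -1 - 1*4) - 1*47)*Z + (j(7) - 1*(-20)) = (9 - 1*47)*(-47) + (4 - 1*(-20)) = (9 - 47)*(-47) + (4 + 20) = -38*(-47) + 24 = 1786 + 24 = 1810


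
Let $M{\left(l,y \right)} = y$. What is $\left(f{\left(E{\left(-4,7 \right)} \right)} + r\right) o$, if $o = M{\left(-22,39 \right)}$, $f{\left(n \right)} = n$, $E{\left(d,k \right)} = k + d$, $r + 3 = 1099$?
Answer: $42861$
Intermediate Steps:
$r = 1096$ ($r = -3 + 1099 = 1096$)
$E{\left(d,k \right)} = d + k$
$o = 39$
$\left(f{\left(E{\left(-4,7 \right)} \right)} + r\right) o = \left(\left(-4 + 7\right) + 1096\right) 39 = \left(3 + 1096\right) 39 = 1099 \cdot 39 = 42861$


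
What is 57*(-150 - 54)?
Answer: -11628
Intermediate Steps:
57*(-150 - 54) = 57*(-204) = -11628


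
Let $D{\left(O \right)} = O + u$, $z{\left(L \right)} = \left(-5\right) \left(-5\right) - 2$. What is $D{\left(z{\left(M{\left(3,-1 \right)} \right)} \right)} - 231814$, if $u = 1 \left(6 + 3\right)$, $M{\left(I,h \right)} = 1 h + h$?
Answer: $-231782$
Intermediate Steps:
$M{\left(I,h \right)} = 2 h$ ($M{\left(I,h \right)} = h + h = 2 h$)
$u = 9$ ($u = 1 \cdot 9 = 9$)
$z{\left(L \right)} = 23$ ($z{\left(L \right)} = 25 - 2 = 23$)
$D{\left(O \right)} = 9 + O$ ($D{\left(O \right)} = O + 9 = 9 + O$)
$D{\left(z{\left(M{\left(3,-1 \right)} \right)} \right)} - 231814 = \left(9 + 23\right) - 231814 = 32 - 231814 = -231782$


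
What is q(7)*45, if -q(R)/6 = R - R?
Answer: 0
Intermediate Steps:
q(R) = 0 (q(R) = -6*(R - R) = -6*0 = 0)
q(7)*45 = 0*45 = 0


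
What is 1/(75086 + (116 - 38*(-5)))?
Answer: 1/75392 ≈ 1.3264e-5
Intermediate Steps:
1/(75086 + (116 - 38*(-5))) = 1/(75086 + (116 + 190)) = 1/(75086 + 306) = 1/75392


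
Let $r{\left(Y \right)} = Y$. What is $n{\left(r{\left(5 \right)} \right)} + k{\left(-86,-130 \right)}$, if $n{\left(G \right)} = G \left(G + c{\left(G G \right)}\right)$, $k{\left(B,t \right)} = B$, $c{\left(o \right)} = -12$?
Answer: $-121$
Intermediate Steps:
$n{\left(G \right)} = G \left(-12 + G\right)$ ($n{\left(G \right)} = G \left(G - 12\right) = G \left(-12 + G\right)$)
$n{\left(r{\left(5 \right)} \right)} + k{\left(-86,-130 \right)} = 5 \left(-12 + 5\right) - 86 = 5 \left(-7\right) - 86 = -35 - 86 = -121$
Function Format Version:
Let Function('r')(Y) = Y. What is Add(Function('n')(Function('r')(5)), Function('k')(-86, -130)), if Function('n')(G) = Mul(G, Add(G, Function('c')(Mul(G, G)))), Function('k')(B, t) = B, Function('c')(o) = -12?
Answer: -121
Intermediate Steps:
Function('n')(G) = Mul(G, Add(-12, G)) (Function('n')(G) = Mul(G, Add(G, -12)) = Mul(G, Add(-12, G)))
Add(Function('n')(Function('r')(5)), Function('k')(-86, -130)) = Add(Mul(5, Add(-12, 5)), -86) = Add(Mul(5, -7), -86) = Add(-35, -86) = -121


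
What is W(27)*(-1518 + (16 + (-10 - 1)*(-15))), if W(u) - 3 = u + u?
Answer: -76209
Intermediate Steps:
W(u) = 3 + 2*u (W(u) = 3 + (u + u) = 3 + 2*u)
W(27)*(-1518 + (16 + (-10 - 1)*(-15))) = (3 + 2*27)*(-1518 + (16 + (-10 - 1)*(-15))) = (3 + 54)*(-1518 + (16 - 11*(-15))) = 57*(-1518 + (16 + 165)) = 57*(-1518 + 181) = 57*(-1337) = -76209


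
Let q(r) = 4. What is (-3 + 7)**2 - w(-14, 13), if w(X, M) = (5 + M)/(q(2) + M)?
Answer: 254/17 ≈ 14.941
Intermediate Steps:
w(X, M) = (5 + M)/(4 + M)
(-3 + 7)**2 - w(-14, 13) = (-3 + 7)**2 - (5 + 13)/(4 + 13) = 4**2 - 18/17 = 16 - 18/17 = 254/17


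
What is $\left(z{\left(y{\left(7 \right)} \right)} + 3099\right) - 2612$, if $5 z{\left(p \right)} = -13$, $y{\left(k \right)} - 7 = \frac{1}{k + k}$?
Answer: $\frac{2422}{5} \approx 484.4$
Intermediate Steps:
$y{\left(k \right)} = 7 + \frac{1}{2 k}$ ($y{\left(k \right)} = 7 + \frac{1}{k + k} = 7 + \frac{1}{2 k}$)
$z{\left(p \right)} = - \frac{13}{5}$ ($z{\left(p \right)} = \frac{1}{5} \left(-13\right) = - \frac{13}{5}$)
$\left(z{\left(y{\left(7 \right)} \right)} + 3099\right) - 2612 = \left(- \frac{13}{5} + 3099\right) - 2612 = \frac{15482}{5} - 2612 = \frac{2422}{5}$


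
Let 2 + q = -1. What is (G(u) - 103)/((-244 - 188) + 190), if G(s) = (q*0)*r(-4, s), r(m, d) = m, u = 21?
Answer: 103/242 ≈ 0.42562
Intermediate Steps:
q = -3 (q = -2 - 1 = -3)
G(s) = 0 (G(s) = -3*0*(-4) = 0*(-4) = 0)
(G(u) - 103)/((-244 - 188) + 190) = (0 - 103)/((-244 - 188) + 190) = -103/(-432 + 190) = -103/(-242) = -103*(-1/242) = 103/242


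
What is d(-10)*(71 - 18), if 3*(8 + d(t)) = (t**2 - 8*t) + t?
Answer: 7738/3 ≈ 2579.3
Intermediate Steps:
d(t) = -8 - 7*t/3 + t**2/3 (d(t) = -8 + ((t**2 - 8*t) + t)/3 = -8 + (t**2 - 7*t)/3 = -8 + (-7*t/3 + t**2/3) = -8 - 7*t/3 + t**2/3)
d(-10)*(71 - 18) = (-8 - 7/3*(-10) + (1/3)*(-10)**2)*(71 - 18) = (-8 + 70/3 + (1/3)*100)*53 = (-8 + 70/3 + 100/3)*53 = (146/3)*53 = 7738/3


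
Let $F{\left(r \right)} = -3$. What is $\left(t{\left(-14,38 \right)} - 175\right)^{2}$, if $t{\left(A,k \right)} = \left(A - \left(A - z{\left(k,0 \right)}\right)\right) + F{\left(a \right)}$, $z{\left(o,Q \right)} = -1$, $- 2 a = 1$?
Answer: $32041$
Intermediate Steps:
$a = - \frac{1}{2}$ ($a = \left(- \frac{1}{2}\right) 1 = - \frac{1}{2} \approx -0.5$)
$t{\left(A,k \right)} = -4$ ($t{\left(A,k \right)} = \left(A - \left(1 + A\right)\right) - 3 = -1 - 3 = -4$)
$\left(t{\left(-14,38 \right)} - 175\right)^{2} = \left(-4 - 175\right)^{2} = \left(-179\right)^{2} = 32041$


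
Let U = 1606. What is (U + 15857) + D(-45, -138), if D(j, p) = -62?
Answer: 17401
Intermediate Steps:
(U + 15857) + D(-45, -138) = (1606 + 15857) - 62 = 17463 - 62 = 17401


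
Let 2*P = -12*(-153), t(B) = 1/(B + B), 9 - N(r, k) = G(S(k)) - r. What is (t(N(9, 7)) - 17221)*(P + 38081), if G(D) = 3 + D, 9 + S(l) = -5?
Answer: -38952864183/58 ≈ -6.7160e+8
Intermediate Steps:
S(l) = -14 (S(l) = -9 - 5 = -14)
N(r, k) = 20 + r (N(r, k) = 9 - ((3 - 14) - r) = 9 - (-11 - r) = 9 + (11 + r) = 20 + r)
t(B) = 1/(2*B)
P = 918 (P = (-12*(-153))/2 = (½)*1836 = 918)
(t(N(9, 7)) - 17221)*(P + 38081) = (1/(2*(20 + 9)) - 17221)*(918 + 38081) = ((½)/29 - 17221)*38999 = ((½)*(1/29) - 17221)*38999 = (1/58 - 17221)*38999 = -998817/58*38999 = -38952864183/58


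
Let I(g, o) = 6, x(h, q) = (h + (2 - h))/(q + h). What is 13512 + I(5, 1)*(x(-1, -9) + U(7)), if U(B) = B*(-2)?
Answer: 67134/5 ≈ 13427.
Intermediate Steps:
x(h, q) = 2/(h + q)
U(B) = -2*B
13512 + I(5, 1)*(x(-1, -9) + U(7)) = 13512 + 6*(2/(-1 - 9) - 2*7) = 13512 + 6*(2/(-10) - 14) = 13512 + 6*(2*(-1/10) - 14) = 13512 + 6*(-1/5 - 14) = 13512 + 6*(-71/5) = 13512 - 426/5 = 67134/5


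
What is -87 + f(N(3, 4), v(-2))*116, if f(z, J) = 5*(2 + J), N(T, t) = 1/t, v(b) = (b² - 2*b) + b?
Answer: 4553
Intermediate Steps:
v(b) = b² - b
f(z, J) = 10 + 5*J
-87 + f(N(3, 4), v(-2))*116 = -87 + (10 + 5*(-2*(-1 - 2)))*116 = -87 + (10 + 5*(-2*(-3)))*116 = -87 + (10 + 5*6)*116 = -87 + (10 + 30)*116 = -87 + 40*116 = -87 + 4640 = 4553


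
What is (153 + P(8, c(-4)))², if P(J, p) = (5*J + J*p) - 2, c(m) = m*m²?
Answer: 103041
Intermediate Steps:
c(m) = m³
P(J, p) = -2 + 5*J + J*p
(153 + P(8, c(-4)))² = (153 + (-2 + 5*8 + 8*(-4)³))² = (153 + (-2 + 40 + 8*(-64)))² = (153 + (-2 + 40 - 512))² = (153 - 474)² = (-321)² = 103041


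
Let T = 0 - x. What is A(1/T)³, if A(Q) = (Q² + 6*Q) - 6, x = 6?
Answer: -15813251/46656 ≈ -338.93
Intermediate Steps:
T = -6 (T = 0 - 1*6 = 0 - 6 = -6)
A(Q) = -6 + Q² + 6*Q
A(1/T)³ = (-6 + (1/(-6))² + 6/(-6))³ = (-6 + (-⅙)² + 6*(-⅙))³ = (-6 + 1/36 - 1)³ = (-251/36)³ = -15813251/46656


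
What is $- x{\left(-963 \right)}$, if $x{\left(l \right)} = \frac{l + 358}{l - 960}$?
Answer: $- \frac{605}{1923} \approx -0.31461$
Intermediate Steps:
$x{\left(l \right)} = \frac{358 + l}{-960 + l}$
$- x{\left(-963 \right)} = - \frac{358 - 963}{-960 - 963} = - \frac{-605}{-1923} = - \frac{\left(-1\right) \left(-605\right)}{1923} = \left(-1\right) \frac{605}{1923} = - \frac{605}{1923}$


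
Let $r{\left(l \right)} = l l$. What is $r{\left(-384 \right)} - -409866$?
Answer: $557322$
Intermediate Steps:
$r{\left(l \right)} = l^{2}$
$r{\left(-384 \right)} - -409866 = \left(-384\right)^{2} - -409866 = 147456 + 409866 = 557322$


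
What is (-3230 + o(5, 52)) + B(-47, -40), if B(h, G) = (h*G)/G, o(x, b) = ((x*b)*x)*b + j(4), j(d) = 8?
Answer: 64331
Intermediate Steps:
o(x, b) = 8 + b²*x² (o(x, b) = ((x*b)*x)*b + 8 = ((b*x)*x)*b + 8 = (b*x²)*b + 8 = b²*x² + 8 = 8 + b²*x²)
B(h, G) = h (B(h, G) = (G*h)/G = h)
(-3230 + o(5, 52)) + B(-47, -40) = (-3230 + (8 + 52²*5²)) - 47 = (-3230 + (8 + 2704*25)) - 47 = (-3230 + (8 + 67600)) - 47 = (-3230 + 67608) - 47 = 64378 - 47 = 64331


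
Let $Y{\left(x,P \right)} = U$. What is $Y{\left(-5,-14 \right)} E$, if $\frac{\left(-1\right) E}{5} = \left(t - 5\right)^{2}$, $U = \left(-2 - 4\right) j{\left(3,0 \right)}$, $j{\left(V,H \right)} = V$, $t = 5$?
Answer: $0$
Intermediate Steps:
$U = -18$ ($U = \left(-2 - 4\right) 3 = \left(-6\right) 3 = -18$)
$Y{\left(x,P \right)} = -18$
$E = 0$ ($E = - 5 \left(5 - 5\right)^{2} = - 5 \cdot 0^{2} = \left(-5\right) 0 = 0$)
$Y{\left(-5,-14 \right)} E = \left(-18\right) 0 = 0$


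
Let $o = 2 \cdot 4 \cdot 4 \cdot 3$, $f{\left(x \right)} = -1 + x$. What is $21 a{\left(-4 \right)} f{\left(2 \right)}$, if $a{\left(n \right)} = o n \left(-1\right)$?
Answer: $8064$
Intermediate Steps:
$o = 96$ ($o = 8 \cdot 12 = 96$)
$a{\left(n \right)} = - 96 n$ ($a{\left(n \right)} = 96 n \left(-1\right) = - 96 n$)
$21 a{\left(-4 \right)} f{\left(2 \right)} = 21 \left(\left(-96\right) \left(-4\right)\right) \left(-1 + 2\right) = 21 \cdot 384 \cdot 1 = 8064 \cdot 1 = 8064$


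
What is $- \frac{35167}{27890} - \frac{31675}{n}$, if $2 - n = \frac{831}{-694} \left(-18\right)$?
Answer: $\frac{61261331431}{37846730} \approx 1618.7$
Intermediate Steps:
$n = - \frac{6785}{347}$ ($n = 2 - \frac{831}{-694} \left(-18\right) = 2 - 831 \left(- \frac{1}{694}\right) \left(-18\right) = 2 - \left(- \frac{831}{694}\right) \left(-18\right) = 2 - \frac{7479}{347} = - \frac{6785}{347} \approx -19.553$)
$- \frac{35167}{27890} - \frac{31675}{n} = - \frac{35167}{27890} - \frac{31675}{- \frac{6785}{347}} = \left(-35167\right) \frac{1}{27890} - - \frac{2198245}{1357} = - \frac{35167}{27890} + \frac{2198245}{1357} = \frac{61261331431}{37846730}$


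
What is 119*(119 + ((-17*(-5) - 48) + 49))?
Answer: 24395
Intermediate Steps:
119*(119 + ((-17*(-5) - 48) + 49)) = 119*(119 + ((85 - 48) + 49)) = 119*(119 + (37 + 49)) = 119*(119 + 86) = 119*205 = 24395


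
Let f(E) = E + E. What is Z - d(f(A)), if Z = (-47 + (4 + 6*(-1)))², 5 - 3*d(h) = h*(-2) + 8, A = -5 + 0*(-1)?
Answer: 7226/3 ≈ 2408.7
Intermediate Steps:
A = -5 (A = -5 + 0 = -5)
f(E) = 2*E
d(h) = -1 + 2*h/3 (d(h) = 5/3 - (h*(-2) + 8)/3 = 5/3 - (-2*h + 8)/3 = 5/3 - (8 - 2*h)/3 = 5/3 + (-8/3 + 2*h/3) = -1 + 2*h/3)
Z = 2401 (Z = (-47 + (4 - 6))² = (-47 - 2)² = (-49)² = 2401)
Z - d(f(A)) = 2401 - (-1 + 2*(2*(-5))/3) = 2401 - (-1 + (⅔)*(-10)) = 2401 - (-1 - 20/3) = 2401 - 1*(-23/3) = 2401 + 23/3 = 7226/3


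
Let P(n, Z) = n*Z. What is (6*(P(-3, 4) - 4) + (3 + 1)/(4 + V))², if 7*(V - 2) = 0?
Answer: 81796/9 ≈ 9088.4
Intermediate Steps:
P(n, Z) = Z*n
V = 2 (V = 2 + (⅐)*0 = 2 + 0 = 2)
(6*(P(-3, 4) - 4) + (3 + 1)/(4 + V))² = (6*(4*(-3) - 4) + (3 + 1)/(4 + 2))² = (6*(-12 - 4) + 4/6)² = (6*(-16) + 4*(⅙))² = (-96 + ⅔)² = (-286/3)² = 81796/9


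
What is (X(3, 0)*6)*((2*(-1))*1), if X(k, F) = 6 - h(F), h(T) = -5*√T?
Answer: -72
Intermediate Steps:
X(k, F) = 6 + 5*√F (X(k, F) = 6 - (-5)*√F = 6 + 5*√F)
(X(3, 0)*6)*((2*(-1))*1) = ((6 + 5*√0)*6)*((2*(-1))*1) = ((6 + 5*0)*6)*(-2*1) = ((6 + 0)*6)*(-2) = (6*6)*(-2) = 36*(-2) = -72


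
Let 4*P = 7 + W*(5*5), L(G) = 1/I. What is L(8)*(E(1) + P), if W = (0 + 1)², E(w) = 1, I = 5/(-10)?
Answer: -18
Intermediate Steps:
I = -½ (I = 5*(-⅒) = -½ ≈ -0.50000)
W = 1 (W = 1² = 1)
L(G) = -2 (L(G) = 1/(-½) = -2)
P = 8 (P = (7 + 1*(5*5))/4 = (7 + 1*25)/4 = (7 + 25)/4 = (¼)*32 = 8)
L(8)*(E(1) + P) = -2*(1 + 8) = -2*9 = -18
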